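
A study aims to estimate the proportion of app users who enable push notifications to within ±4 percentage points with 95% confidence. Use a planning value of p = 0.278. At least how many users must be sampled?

n = 482

For a proportion with margin E = 0.04 at 95% confidence, z = 1.960.
n = p̂(1−p̂)(z/E)² = 0.278 × 0.722 × (1.960/0.04)² = 481.92
Round up: n = 482.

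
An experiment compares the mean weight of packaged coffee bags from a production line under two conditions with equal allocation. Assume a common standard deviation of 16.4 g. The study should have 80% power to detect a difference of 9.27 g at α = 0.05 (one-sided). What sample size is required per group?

For two equal groups, n per group = 2·((z_α + z_β)·σ/δ)².
z_α = 1.645; z_β = 0.842 (power 80%).
n = 2 × (2.487 × 16.4 / 9.27)² = 2 × 19.36 = 38.72
Round up: n = 39 per group.

39 per group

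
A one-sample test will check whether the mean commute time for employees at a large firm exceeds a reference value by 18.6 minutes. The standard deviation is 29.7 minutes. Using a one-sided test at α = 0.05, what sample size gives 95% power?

For a one-sample z-test, n = ((z_α + z_β)·σ/δ)².
z_α = 1.645 (one-sided α = 0.05); z_β = 1.645 (power 95% → β = 0.05).
n = (3.290 × 29.7 / 18.6)² = 27.60
Round up: n = 28.

28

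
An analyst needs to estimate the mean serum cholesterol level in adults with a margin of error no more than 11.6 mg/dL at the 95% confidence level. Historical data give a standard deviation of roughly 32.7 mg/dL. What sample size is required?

31

For a mean, the margin of error is E = z·σ/√n, so n = (zσ/E)².
At 95% confidence, z = 1.960.
n = (1.960 × 32.7 / 11.6)² = 30.53
Round up: n = 31.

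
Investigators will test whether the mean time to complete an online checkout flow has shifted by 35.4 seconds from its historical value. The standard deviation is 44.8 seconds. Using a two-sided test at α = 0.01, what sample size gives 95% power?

For a one-sample z-test, n = ((z_{α/2} + z_β)·σ/δ)².
z_{α/2} = 2.576 (two-sided α = 0.01); z_β = 1.645 (power 95% → β = 0.05).
n = (4.221 × 44.8 / 35.4)² = 28.54
Round up: n = 29.

29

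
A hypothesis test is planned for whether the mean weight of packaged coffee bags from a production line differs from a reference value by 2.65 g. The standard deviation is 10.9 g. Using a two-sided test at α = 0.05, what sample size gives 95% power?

For a one-sample z-test, n = ((z_{α/2} + z_β)·σ/δ)².
z_{α/2} = 1.960 (two-sided α = 0.05); z_β = 1.645 (power 95% → β = 0.05).
n = (3.605 × 10.9 / 2.65)² = 219.87
Round up: n = 220.

220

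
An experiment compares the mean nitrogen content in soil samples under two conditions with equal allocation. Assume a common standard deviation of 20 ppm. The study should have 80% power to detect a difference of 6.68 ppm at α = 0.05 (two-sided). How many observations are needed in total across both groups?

282 total

For two equal groups, n per group = 2·((z_{α/2} + z_β)·σ/δ)².
z_{α/2} = 1.960; z_β = 0.842 (power 80%).
n = 2 × (2.802 × 20 / 6.68)² = 2 × 70.38 = 140.76
Round up: n = 141 per group.
Total across both groups: 2 × 141 = 282.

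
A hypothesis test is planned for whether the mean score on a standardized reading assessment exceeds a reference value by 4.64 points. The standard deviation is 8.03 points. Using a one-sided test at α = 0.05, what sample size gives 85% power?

22

For a one-sample z-test, n = ((z_α + z_β)·σ/δ)².
z_α = 1.645 (one-sided α = 0.05); z_β = 1.036 (power 85% → β = 0.15).
n = (2.681 × 8.03 / 4.64)² = 21.53
Round up: n = 22.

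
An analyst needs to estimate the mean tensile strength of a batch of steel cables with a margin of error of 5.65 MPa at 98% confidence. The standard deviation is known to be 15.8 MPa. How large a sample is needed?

For a mean, the margin of error is E = z·σ/√n, so n = (zσ/E)².
At 98% confidence, z = 2.326.
n = (2.326 × 15.8 / 5.65)² = 42.31
Round up: n = 43.

43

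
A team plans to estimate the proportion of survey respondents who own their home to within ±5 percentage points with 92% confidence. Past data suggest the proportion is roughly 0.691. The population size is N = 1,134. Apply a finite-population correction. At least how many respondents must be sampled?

For a proportion with margin E = 0.05 at 92% confidence, z = 1.751.
n = p̂(1−p̂)(z/E)² = 0.691 × 0.309 × (1.751/0.05)² = 261.86 — call this n₀.
Finite-population correction with N = 1,134: n = n₀ / (1 + (n₀−1)/N) = 261.86 / 1.23 = 212.89
Round up: n = 213.

n = 213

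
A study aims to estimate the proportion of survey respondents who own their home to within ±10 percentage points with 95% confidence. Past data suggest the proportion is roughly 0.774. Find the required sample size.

n = 68

For a proportion with margin E = 0.1 at 95% confidence, z = 1.960.
n = p̂(1−p̂)(z/E)² = 0.774 × 0.226 × (1.960/0.1)² = 67.20
Round up: n = 68.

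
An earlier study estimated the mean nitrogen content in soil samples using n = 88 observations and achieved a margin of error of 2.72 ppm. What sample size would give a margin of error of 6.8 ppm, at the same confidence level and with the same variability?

15

Margin of error scales as 1/√n, so n₂ = n₁·(E₁/E₂)².
n₂ = 88 × (2.72/6.8)² = 88 × 0.16 = 14.08
Round up: n₂ = 15.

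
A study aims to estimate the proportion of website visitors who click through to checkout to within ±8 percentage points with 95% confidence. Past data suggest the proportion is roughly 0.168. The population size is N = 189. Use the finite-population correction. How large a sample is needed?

For a proportion with margin E = 0.08 at 95% confidence, z = 1.960.
n = p̂(1−p̂)(z/E)² = 0.168 × 0.832 × (1.960/0.08)² = 83.90 — call this n₀.
Finite-population correction with N = 189: n = n₀ / (1 + (n₀−1)/N) = 83.90 / 1.439 = 58.30
Round up: n = 59.

n = 59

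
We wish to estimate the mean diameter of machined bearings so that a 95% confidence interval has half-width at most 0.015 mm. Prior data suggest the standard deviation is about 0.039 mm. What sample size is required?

For a mean, the margin of error is E = z·σ/√n, so n = (zσ/E)².
At 95% confidence, z = 1.960.
n = (1.960 × 0.039 / 0.015)² = 25.97
Round up: n = 26.

26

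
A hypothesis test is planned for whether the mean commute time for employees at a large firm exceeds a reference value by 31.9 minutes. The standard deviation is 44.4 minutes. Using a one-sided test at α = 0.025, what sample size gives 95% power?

For a one-sample z-test, n = ((z_α + z_β)·σ/δ)².
z_α = 1.960 (one-sided α = 0.025); z_β = 1.645 (power 95% → β = 0.05).
n = (3.605 × 44.4 / 31.9)² = 25.18
Round up: n = 26.

26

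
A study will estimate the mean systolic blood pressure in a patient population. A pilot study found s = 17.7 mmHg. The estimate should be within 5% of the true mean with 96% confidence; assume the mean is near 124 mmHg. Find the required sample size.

For a mean, the margin of error is E = z·σ/√n, so n = (zσ/E)².
At 96% confidence, z = 2.054.
E = 5% of 124 = 6.2 mmHg.
n = (2.054 × 17.7 / 6.2)² = 34.38
Round up: n = 35.

n = 35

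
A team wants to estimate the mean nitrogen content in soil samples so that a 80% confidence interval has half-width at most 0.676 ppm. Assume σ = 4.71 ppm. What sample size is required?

For a mean, the margin of error is E = z·σ/√n, so n = (zσ/E)².
At 80% confidence, z = 1.282.
n = (1.282 × 4.71 / 0.676)² = 79.79
Round up: n = 80.

80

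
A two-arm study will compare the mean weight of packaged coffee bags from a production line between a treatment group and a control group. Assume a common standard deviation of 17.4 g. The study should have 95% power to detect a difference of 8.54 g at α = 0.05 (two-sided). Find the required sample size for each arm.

108 per group

For two equal groups, n per group = 2·((z_{α/2} + z_β)·σ/δ)².
z_{α/2} = 1.960; z_β = 1.645 (power 95%).
n = 2 × (3.605 × 17.4 / 8.54)² = 2 × 53.95 = 107.90
Round up: n = 108 per group.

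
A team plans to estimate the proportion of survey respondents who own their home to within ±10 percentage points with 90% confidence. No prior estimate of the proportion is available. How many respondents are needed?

68

For a proportion with margin E = 0.1 at 90% confidence, z = 1.645.
With no prior estimate, use p = 0.5, which maximizes p(1−p) at 0.25.
n = 0.25 × (z/E)² = 0.25 × (1.645/0.1)² = 67.65
Round up: n = 68.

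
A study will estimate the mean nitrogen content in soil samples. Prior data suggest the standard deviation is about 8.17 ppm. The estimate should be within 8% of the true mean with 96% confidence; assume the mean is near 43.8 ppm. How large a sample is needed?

For a mean, the margin of error is E = z·σ/√n, so n = (zσ/E)².
At 96% confidence, z = 2.054.
E = 8% of 43.8 = 3.504 ppm.
n = (2.054 × 8.17 / 3.504)² = 22.94
Round up: n = 23.

23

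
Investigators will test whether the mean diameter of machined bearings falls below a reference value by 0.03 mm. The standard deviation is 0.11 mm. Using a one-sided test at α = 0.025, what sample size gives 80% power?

106

For a one-sample z-test, n = ((z_α + z_β)·σ/δ)².
z_α = 1.960 (one-sided α = 0.025); z_β = 0.842 (power 80% → β = 0.2).
n = (2.802 × 0.11 / 0.03)² = 105.56
Round up: n = 106.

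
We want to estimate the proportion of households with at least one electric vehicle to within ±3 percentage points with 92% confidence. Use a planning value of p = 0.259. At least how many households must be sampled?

654

For a proportion with margin E = 0.03 at 92% confidence, z = 1.751.
n = p̂(1−p̂)(z/E)² = 0.259 × 0.741 × (1.751/0.03)² = 653.80
Round up: n = 654.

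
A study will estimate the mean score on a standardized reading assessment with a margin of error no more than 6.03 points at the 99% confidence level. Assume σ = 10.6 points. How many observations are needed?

For a mean, the margin of error is E = z·σ/√n, so n = (zσ/E)².
At 99% confidence, z = 2.576.
n = (2.576 × 10.6 / 6.03)² = 20.51
Round up: n = 21.

21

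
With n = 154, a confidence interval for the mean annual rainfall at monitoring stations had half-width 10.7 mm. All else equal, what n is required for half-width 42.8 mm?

Margin of error scales as 1/√n, so n₂ = n₁·(E₁/E₂)².
n₂ = 154 × (10.7/42.8)² = 154 × 0.0625 = 9.62
Round up: n₂ = 10.

n = 10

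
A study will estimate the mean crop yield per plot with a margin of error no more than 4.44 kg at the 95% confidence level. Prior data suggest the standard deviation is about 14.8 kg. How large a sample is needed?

For a mean, the margin of error is E = z·σ/√n, so n = (zσ/E)².
At 95% confidence, z = 1.960.
n = (1.960 × 14.8 / 4.44)² = 42.68
Round up: n = 43.

43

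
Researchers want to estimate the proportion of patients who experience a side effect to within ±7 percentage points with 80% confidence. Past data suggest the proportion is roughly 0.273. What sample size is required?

67

For a proportion with margin E = 0.07 at 80% confidence, z = 1.282.
n = p̂(1−p̂)(z/E)² = 0.273 × 0.727 × (1.282/0.07)² = 66.57
Round up: n = 67.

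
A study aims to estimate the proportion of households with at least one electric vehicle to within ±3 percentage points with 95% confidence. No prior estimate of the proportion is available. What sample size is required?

1068

For a proportion with margin E = 0.03 at 95% confidence, z = 1.960.
With no prior estimate, use p = 0.5, which maximizes p(1−p) at 0.25.
n = 0.25 × (z/E)² = 0.25 × (1.960/0.03)² = 1067.11
Round up: n = 1068.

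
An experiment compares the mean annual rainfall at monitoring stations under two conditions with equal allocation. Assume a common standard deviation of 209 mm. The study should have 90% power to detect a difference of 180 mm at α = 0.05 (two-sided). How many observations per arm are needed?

29 per group

For two equal groups, n per group = 2·((z_{α/2} + z_β)·σ/δ)².
z_{α/2} = 1.960; z_β = 1.282 (power 90%).
n = 2 × (3.242 × 209 / 180)² = 2 × 14.17 = 28.34
Round up: n = 29 per group.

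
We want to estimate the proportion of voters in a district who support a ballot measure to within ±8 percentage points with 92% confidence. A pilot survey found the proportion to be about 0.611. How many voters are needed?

For a proportion with margin E = 0.08 at 92% confidence, z = 1.751.
n = p̂(1−p̂)(z/E)² = 0.611 × 0.389 × (1.751/0.08)² = 113.86
Round up: n = 114.

114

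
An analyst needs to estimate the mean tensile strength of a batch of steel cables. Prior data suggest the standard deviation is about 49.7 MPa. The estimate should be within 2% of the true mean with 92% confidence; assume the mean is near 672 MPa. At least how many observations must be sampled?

n = 42

For a mean, the margin of error is E = z·σ/√n, so n = (zσ/E)².
At 92% confidence, z = 1.751.
E = 2% of 672 = 13.44 MPa.
n = (1.751 × 49.7 / 13.44)² = 41.93
Round up: n = 42.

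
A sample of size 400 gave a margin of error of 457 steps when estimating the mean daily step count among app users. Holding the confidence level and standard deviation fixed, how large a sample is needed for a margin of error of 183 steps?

n = 2495

Margin of error scales as 1/√n, so n₂ = n₁·(E₁/E₂)².
n₂ = 400 × (457/183)² = 400 × 6.236 = 2494.40
Round up: n₂ = 2495.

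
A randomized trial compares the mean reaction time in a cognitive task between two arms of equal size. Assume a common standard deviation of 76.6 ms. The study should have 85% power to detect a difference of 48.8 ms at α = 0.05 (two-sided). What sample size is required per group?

For two equal groups, n per group = 2·((z_{α/2} + z_β)·σ/δ)².
z_{α/2} = 1.960; z_β = 1.036 (power 85%).
n = 2 × (2.996 × 76.6 / 48.8)² = 2 × 22.12 = 44.24
Round up: n = 45 per group.

45 per group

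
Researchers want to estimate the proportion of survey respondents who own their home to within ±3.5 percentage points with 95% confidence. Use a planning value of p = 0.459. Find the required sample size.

n = 779

For a proportion with margin E = 0.035 at 95% confidence, z = 1.960.
n = p̂(1−p̂)(z/E)² = 0.459 × 0.541 × (1.960/0.035)² = 778.73
Round up: n = 779.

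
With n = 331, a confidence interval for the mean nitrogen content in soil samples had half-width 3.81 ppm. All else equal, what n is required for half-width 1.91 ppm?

Margin of error scales as 1/√n, so n₂ = n₁·(E₁/E₂)².
n₂ = 331 × (3.81/1.91)² = 331 × 3.979 = 1317.05
Round up: n₂ = 1318.

n = 1318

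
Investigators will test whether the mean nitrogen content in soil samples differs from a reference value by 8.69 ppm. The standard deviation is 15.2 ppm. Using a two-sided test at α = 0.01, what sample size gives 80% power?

36

For a one-sample z-test, n = ((z_{α/2} + z_β)·σ/δ)².
z_{α/2} = 2.576 (two-sided α = 0.01); z_β = 0.842 (power 80% → β = 0.2).
n = (3.418 × 15.2 / 8.69)² = 35.74
Round up: n = 36.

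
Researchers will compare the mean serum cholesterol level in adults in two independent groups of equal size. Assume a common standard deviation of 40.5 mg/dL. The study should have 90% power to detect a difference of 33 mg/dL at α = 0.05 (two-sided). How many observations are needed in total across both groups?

64 total

For two equal groups, n per group = 2·((z_{α/2} + z_β)·σ/δ)².
z_{α/2} = 1.960; z_β = 1.282 (power 90%).
n = 2 × (3.242 × 40.5 / 33)² = 2 × 15.83 = 31.66
Round up: n = 32 per group.
Total across both groups: 2 × 32 = 64.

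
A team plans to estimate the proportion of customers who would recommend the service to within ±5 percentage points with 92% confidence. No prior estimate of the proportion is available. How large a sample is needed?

307

For a proportion with margin E = 0.05 at 92% confidence, z = 1.751.
With no prior estimate, use p = 0.5, which maximizes p(1−p) at 0.25.
n = 0.25 × (z/E)² = 0.25 × (1.751/0.05)² = 306.60
Round up: n = 307.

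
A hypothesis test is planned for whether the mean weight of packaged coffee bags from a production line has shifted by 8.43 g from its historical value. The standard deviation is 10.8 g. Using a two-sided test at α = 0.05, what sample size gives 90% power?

For a one-sample z-test, n = ((z_{α/2} + z_β)·σ/δ)².
z_{α/2} = 1.960 (two-sided α = 0.05); z_β = 1.282 (power 90% → β = 0.1).
n = (3.242 × 10.8 / 8.43)² = 17.25
Round up: n = 18.

18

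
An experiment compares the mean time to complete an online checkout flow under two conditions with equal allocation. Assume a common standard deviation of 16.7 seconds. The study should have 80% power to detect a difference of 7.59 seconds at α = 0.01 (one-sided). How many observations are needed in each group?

98 per group

For two equal groups, n per group = 2·((z_α + z_β)·σ/δ)².
z_α = 2.326; z_β = 0.842 (power 80%).
n = 2 × (3.168 × 16.7 / 7.59)² = 2 × 48.59 = 97.18
Round up: n = 98 per group.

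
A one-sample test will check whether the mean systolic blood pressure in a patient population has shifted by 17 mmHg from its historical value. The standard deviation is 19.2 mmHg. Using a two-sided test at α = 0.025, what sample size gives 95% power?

20

For a one-sample z-test, n = ((z_{α/2} + z_β)·σ/δ)².
z_{α/2} = 2.241 (two-sided α = 0.025); z_β = 1.645 (power 95% → β = 0.05).
n = (3.886 × 19.2 / 17)² = 19.26
Round up: n = 20.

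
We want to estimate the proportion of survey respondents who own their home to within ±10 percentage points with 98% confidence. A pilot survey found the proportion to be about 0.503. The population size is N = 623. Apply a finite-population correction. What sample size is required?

112

For a proportion with margin E = 0.1 at 98% confidence, z = 2.326.
n = p̂(1−p̂)(z/E)² = 0.503 × 0.497 × (2.326/0.1)² = 135.25 — call this n₀.
Finite-population correction with N = 623: n = n₀ / (1 + (n₀−1)/N) = 135.25 / 1.215 = 111.32
Round up: n = 112.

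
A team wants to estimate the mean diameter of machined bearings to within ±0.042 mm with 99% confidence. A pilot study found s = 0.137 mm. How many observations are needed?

71

For a mean, the margin of error is E = z·σ/√n, so n = (zσ/E)².
At 99% confidence, z = 2.576.
n = (2.576 × 0.137 / 0.042)² = 70.60
Round up: n = 71.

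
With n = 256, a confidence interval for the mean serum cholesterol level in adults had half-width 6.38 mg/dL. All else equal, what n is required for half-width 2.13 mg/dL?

2297

Margin of error scales as 1/√n, so n₂ = n₁·(E₁/E₂)².
n₂ = 256 × (6.38/2.13)² = 256 × 8.972 = 2296.83
Round up: n₂ = 2297.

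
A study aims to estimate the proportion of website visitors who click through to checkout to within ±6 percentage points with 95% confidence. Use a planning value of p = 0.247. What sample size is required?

For a proportion with margin E = 0.06 at 95% confidence, z = 1.960.
n = p̂(1−p̂)(z/E)² = 0.247 × 0.753 × (1.960/0.06)² = 198.47
Round up: n = 199.

n = 199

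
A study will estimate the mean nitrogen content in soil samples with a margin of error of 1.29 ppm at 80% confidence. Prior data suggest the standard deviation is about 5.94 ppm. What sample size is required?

For a mean, the margin of error is E = z·σ/√n, so n = (zσ/E)².
At 80% confidence, z = 1.282.
n = (1.282 × 5.94 / 1.29)² = 34.85
Round up: n = 35.

35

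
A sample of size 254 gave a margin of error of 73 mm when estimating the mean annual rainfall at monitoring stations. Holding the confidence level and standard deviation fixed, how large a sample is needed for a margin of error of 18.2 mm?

Margin of error scales as 1/√n, so n₂ = n₁·(E₁/E₂)².
n₂ = 254 × (73/18.2)² = 254 × 16.09 = 4086.86
Round up: n₂ = 4087.

n = 4087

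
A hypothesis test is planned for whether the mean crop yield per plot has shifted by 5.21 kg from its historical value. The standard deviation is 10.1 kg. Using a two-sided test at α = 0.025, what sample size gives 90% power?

n = 47

For a one-sample z-test, n = ((z_{α/2} + z_β)·σ/δ)².
z_{α/2} = 2.241 (two-sided α = 0.025); z_β = 1.282 (power 90% → β = 0.1).
n = (3.523 × 10.1 / 5.21)² = 46.64
Round up: n = 47.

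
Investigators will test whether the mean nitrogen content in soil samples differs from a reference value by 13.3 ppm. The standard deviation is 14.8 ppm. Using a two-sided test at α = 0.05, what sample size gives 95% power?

For a one-sample z-test, n = ((z_{α/2} + z_β)·σ/δ)².
z_{α/2} = 1.960 (two-sided α = 0.05); z_β = 1.645 (power 95% → β = 0.05).
n = (3.605 × 14.8 / 13.3)² = 16.09
Round up: n = 17.

17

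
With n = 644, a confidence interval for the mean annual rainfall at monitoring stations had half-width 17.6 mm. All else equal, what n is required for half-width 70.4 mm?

Margin of error scales as 1/√n, so n₂ = n₁·(E₁/E₂)².
n₂ = 644 × (17.6/70.4)² = 644 × 0.0625 = 40.25
Round up: n₂ = 41.

41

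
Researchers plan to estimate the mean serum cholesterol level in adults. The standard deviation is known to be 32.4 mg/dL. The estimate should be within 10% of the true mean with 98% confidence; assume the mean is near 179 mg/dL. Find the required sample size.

18

For a mean, the margin of error is E = z·σ/√n, so n = (zσ/E)².
At 98% confidence, z = 2.326.
E = 10% of 179 = 17.9 mg/dL.
n = (2.326 × 32.4 / 17.9)² = 17.73
Round up: n = 18.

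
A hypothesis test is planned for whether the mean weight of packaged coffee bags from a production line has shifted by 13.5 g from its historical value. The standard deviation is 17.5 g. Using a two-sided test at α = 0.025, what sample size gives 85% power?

For a one-sample z-test, n = ((z_{α/2} + z_β)·σ/δ)².
z_{α/2} = 2.241 (two-sided α = 0.025); z_β = 1.036 (power 85% → β = 0.15).
n = (3.277 × 17.5 / 13.5)² = 18.05
Round up: n = 19.

n = 19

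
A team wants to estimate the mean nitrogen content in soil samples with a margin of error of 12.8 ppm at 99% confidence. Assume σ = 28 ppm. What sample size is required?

32

For a mean, the margin of error is E = z·σ/√n, so n = (zσ/E)².
At 99% confidence, z = 2.576.
n = (2.576 × 28 / 12.8)² = 31.75
Round up: n = 32.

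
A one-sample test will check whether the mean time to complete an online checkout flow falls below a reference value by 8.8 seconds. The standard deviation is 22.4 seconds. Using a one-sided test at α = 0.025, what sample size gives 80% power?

For a one-sample z-test, n = ((z_α + z_β)·σ/δ)².
z_α = 1.960 (one-sided α = 0.025); z_β = 0.842 (power 80% → β = 0.2).
n = (2.802 × 22.4 / 8.8)² = 50.87
Round up: n = 51.

n = 51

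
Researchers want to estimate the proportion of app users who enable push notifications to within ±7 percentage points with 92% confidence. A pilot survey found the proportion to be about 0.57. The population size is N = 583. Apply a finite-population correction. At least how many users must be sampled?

For a proportion with margin E = 0.07 at 92% confidence, z = 1.751.
n = p̂(1−p̂)(z/E)² = 0.57 × 0.43 × (1.751/0.07)² = 153.36 — call this n₀.
Finite-population correction with N = 583: n = n₀ / (1 + (n₀−1)/N) = 153.36 / 1.261 = 121.62
Round up: n = 122.

122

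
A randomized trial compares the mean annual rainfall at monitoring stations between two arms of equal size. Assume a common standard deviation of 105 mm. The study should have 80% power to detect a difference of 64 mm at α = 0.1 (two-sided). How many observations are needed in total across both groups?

For two equal groups, n per group = 2·((z_{α/2} + z_β)·σ/δ)².
z_{α/2} = 1.645; z_β = 0.842 (power 80%).
n = 2 × (2.487 × 105 / 64)² = 2 × 16.65 = 33.30
Round up: n = 34 per group.
Total across both groups: 2 × 34 = 68.

68 total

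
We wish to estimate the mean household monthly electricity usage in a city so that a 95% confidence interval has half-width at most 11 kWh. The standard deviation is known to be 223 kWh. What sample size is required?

For a mean, the margin of error is E = z·σ/√n, so n = (zσ/E)².
At 95% confidence, z = 1.960.
n = (1.960 × 223 / 11)² = 1578.83
Round up: n = 1579.

1579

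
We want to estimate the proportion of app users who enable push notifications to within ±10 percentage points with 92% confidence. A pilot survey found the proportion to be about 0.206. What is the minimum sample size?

n = 51

For a proportion with margin E = 0.1 at 92% confidence, z = 1.751.
n = p̂(1−p̂)(z/E)² = 0.206 × 0.794 × (1.751/0.1)² = 50.15
Round up: n = 51.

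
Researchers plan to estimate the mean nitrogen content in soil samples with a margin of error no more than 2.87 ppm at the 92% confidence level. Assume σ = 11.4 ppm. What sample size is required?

n = 49

For a mean, the margin of error is E = z·σ/√n, so n = (zσ/E)².
At 92% confidence, z = 1.751.
n = (1.751 × 11.4 / 2.87)² = 48.37
Round up: n = 49.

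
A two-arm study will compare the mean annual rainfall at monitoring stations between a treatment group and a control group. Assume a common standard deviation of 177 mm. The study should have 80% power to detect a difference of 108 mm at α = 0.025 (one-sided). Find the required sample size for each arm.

For two equal groups, n per group = 2·((z_α + z_β)·σ/δ)².
z_α = 1.960; z_β = 0.842 (power 80%).
n = 2 × (2.802 × 177 / 108)² = 2 × 21.09 = 42.18
Round up: n = 43 per group.

43 per group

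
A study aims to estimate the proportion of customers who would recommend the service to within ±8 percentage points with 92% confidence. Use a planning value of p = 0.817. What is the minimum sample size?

72

For a proportion with margin E = 0.08 at 92% confidence, z = 1.751.
n = p̂(1−p̂)(z/E)² = 0.817 × 0.183 × (1.751/0.08)² = 71.63
Round up: n = 72.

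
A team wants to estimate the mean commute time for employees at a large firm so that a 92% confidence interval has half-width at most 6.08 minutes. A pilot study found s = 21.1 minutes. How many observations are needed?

37

For a mean, the margin of error is E = z·σ/√n, so n = (zσ/E)².
At 92% confidence, z = 1.751.
n = (1.751 × 21.1 / 6.08)² = 36.93
Round up: n = 37.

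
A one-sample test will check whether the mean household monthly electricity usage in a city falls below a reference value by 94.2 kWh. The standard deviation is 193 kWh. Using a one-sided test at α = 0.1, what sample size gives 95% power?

36

For a one-sample z-test, n = ((z_α + z_β)·σ/δ)².
z_α = 1.282 (one-sided α = 0.1); z_β = 1.645 (power 95% → β = 0.05).
n = (2.927 × 193 / 94.2)² = 35.96
Round up: n = 36.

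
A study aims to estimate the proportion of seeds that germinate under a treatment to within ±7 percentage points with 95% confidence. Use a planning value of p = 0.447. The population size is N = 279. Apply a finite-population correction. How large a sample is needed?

For a proportion with margin E = 0.07 at 95% confidence, z = 1.960.
n = p̂(1−p̂)(z/E)² = 0.447 × 0.553 × (1.960/0.07)² = 193.80 — call this n₀.
Finite-population correction with N = 279: n = n₀ / (1 + (n₀−1)/N) = 193.80 / 1.691 = 114.61
Round up: n = 115.

115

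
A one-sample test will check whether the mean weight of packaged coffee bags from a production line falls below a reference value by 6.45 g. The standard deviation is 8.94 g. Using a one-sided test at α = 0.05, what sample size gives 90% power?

For a one-sample z-test, n = ((z_α + z_β)·σ/δ)².
z_α = 1.645 (one-sided α = 0.05); z_β = 1.282 (power 90% → β = 0.1).
n = (2.927 × 8.94 / 6.45)² = 16.46
Round up: n = 17.

17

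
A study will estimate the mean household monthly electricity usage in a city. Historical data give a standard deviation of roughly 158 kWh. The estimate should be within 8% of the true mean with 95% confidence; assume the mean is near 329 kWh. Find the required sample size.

139

For a mean, the margin of error is E = z·σ/√n, so n = (zσ/E)².
At 95% confidence, z = 1.960.
E = 8% of 329 = 26.32 kWh.
n = (1.960 × 158 / 26.32)² = 138.44
Round up: n = 139.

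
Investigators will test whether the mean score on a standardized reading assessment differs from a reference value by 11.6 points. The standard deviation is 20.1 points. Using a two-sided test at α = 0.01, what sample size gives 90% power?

For a one-sample z-test, n = ((z_{α/2} + z_β)·σ/δ)².
z_{α/2} = 2.576 (two-sided α = 0.01); z_β = 1.282 (power 90% → β = 0.1).
n = (3.858 × 20.1 / 11.6)² = 44.69
Round up: n = 45.

45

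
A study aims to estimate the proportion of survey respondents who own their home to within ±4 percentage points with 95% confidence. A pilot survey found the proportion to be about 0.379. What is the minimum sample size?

566

For a proportion with margin E = 0.04 at 95% confidence, z = 1.960.
n = p̂(1−p̂)(z/E)² = 0.379 × 0.621 × (1.960/0.04)² = 565.10
Round up: n = 566.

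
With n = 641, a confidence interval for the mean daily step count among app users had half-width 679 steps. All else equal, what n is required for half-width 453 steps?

1441

Margin of error scales as 1/√n, so n₂ = n₁·(E₁/E₂)².
n₂ = 641 × (679/453)² = 641 × 2.247 = 1440.33
Round up: n₂ = 1441.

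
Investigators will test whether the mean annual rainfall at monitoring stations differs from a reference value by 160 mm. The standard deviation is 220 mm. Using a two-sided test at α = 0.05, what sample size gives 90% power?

n = 20

For a one-sample z-test, n = ((z_{α/2} + z_β)·σ/δ)².
z_{α/2} = 1.960 (two-sided α = 0.05); z_β = 1.282 (power 90% → β = 0.1).
n = (3.242 × 220 / 160)² = 19.87
Round up: n = 20.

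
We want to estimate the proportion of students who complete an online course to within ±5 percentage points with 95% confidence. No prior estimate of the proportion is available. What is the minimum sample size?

385

For a proportion with margin E = 0.05 at 95% confidence, z = 1.960.
With no prior estimate, use p = 0.5, which maximizes p(1−p) at 0.25.
n = 0.25 × (z/E)² = 0.25 × (1.960/0.05)² = 384.16
Round up: n = 385.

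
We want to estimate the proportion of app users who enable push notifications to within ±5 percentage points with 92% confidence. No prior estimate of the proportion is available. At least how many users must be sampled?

For a proportion with margin E = 0.05 at 92% confidence, z = 1.751.
With no prior estimate, use p = 0.5, which maximizes p(1−p) at 0.25.
n = 0.25 × (z/E)² = 0.25 × (1.751/0.05)² = 306.60
Round up: n = 307.

n = 307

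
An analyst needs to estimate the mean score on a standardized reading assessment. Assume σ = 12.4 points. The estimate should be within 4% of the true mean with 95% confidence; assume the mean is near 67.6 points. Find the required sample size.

81

For a mean, the margin of error is E = z·σ/√n, so n = (zσ/E)².
At 95% confidence, z = 1.960.
E = 4% of 67.6 = 2.704 points.
n = (1.960 × 12.4 / 2.704)² = 80.79
Round up: n = 81.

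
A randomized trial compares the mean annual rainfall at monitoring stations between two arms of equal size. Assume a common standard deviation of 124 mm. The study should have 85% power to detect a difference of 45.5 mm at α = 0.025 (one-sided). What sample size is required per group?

134 per group

For two equal groups, n per group = 2·((z_α + z_β)·σ/δ)².
z_α = 1.960; z_β = 1.036 (power 85%).
n = 2 × (2.996 × 124 / 45.5)² = 2 × 66.67 = 133.34
Round up: n = 134 per group.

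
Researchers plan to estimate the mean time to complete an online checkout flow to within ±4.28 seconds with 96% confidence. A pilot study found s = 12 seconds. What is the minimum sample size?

For a mean, the margin of error is E = z·σ/√n, so n = (zσ/E)².
At 96% confidence, z = 2.054.
n = (2.054 × 12 / 4.28)² = 33.16
Round up: n = 34.

34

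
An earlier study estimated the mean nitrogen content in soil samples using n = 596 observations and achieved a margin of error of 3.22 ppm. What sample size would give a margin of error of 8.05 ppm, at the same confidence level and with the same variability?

96

Margin of error scales as 1/√n, so n₂ = n₁·(E₁/E₂)².
n₂ = 596 × (3.22/8.05)² = 596 × 0.16 = 95.36
Round up: n₂ = 96.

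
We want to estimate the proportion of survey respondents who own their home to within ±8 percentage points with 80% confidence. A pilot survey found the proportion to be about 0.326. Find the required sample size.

For a proportion with margin E = 0.08 at 80% confidence, z = 1.282.
n = p̂(1−p̂)(z/E)² = 0.326 × 0.674 × (1.282/0.08)² = 56.43
Round up: n = 57.

57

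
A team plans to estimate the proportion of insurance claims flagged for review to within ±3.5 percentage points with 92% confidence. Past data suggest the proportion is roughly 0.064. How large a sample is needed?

For a proportion with margin E = 0.035 at 92% confidence, z = 1.751.
n = p̂(1−p̂)(z/E)² = 0.064 × 0.936 × (1.751/0.035)² = 149.93
Round up: n = 150.

n = 150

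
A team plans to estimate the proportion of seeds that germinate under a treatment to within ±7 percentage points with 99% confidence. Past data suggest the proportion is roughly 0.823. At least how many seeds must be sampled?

For a proportion with margin E = 0.07 at 99% confidence, z = 2.576.
n = p̂(1−p̂)(z/E)² = 0.823 × 0.177 × (2.576/0.07)² = 197.27
Round up: n = 198.

n = 198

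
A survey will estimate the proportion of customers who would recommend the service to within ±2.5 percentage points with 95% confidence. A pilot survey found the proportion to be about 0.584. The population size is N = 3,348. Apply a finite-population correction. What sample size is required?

1033

For a proportion with margin E = 0.025 at 95% confidence, z = 1.960.
n = p̂(1−p̂)(z/E)² = 0.584 × 0.416 × (1.960/0.025)² = 1493.27 — call this n₀.
Finite-population correction with N = 3,348: n = n₀ / (1 + (n₀−1)/N) = 1493.27 / 1.446 = 1032.69
Round up: n = 1033.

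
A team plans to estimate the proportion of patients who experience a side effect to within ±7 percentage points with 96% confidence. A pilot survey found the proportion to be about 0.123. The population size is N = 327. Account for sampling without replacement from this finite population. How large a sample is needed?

For a proportion with margin E = 0.07 at 96% confidence, z = 2.054.
n = p̂(1−p̂)(z/E)² = 0.123 × 0.877 × (2.054/0.07)² = 92.88 — call this n₀.
Finite-population correction with N = 327: n = n₀ / (1 + (n₀−1)/N) = 92.88 / 1.281 = 72.51
Round up: n = 73.

73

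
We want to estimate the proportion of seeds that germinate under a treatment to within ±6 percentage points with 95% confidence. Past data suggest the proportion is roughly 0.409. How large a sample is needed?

258

For a proportion with margin E = 0.06 at 95% confidence, z = 1.960.
n = p̂(1−p̂)(z/E)² = 0.409 × 0.591 × (1.960/0.06)² = 257.94
Round up: n = 258.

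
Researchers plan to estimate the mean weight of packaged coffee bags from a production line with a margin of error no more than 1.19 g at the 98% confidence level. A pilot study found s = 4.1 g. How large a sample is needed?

65

For a mean, the margin of error is E = z·σ/√n, so n = (zσ/E)².
At 98% confidence, z = 2.326.
n = (2.326 × 4.1 / 1.19)² = 64.22
Round up: n = 65.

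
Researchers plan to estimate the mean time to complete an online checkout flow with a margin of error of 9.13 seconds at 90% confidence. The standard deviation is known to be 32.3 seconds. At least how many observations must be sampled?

34

For a mean, the margin of error is E = z·σ/√n, so n = (zσ/E)².
At 90% confidence, z = 1.645.
n = (1.645 × 32.3 / 9.13)² = 33.87
Round up: n = 34.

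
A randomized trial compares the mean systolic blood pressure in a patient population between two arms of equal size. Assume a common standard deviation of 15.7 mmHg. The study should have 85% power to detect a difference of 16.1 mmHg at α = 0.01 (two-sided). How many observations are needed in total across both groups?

For two equal groups, n per group = 2·((z_{α/2} + z_β)·σ/δ)².
z_{α/2} = 2.576; z_β = 1.036 (power 85%).
n = 2 × (3.612 × 15.7 / 16.1)² = 2 × 12.41 = 24.82
Round up: n = 25 per group.
Total across both groups: 2 × 25 = 50.

50 total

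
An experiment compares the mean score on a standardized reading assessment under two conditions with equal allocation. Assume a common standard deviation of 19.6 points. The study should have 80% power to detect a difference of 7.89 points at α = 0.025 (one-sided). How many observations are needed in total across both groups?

For two equal groups, n per group = 2·((z_α + z_β)·σ/δ)².
z_α = 1.960; z_β = 0.842 (power 80%).
n = 2 × (2.802 × 19.6 / 7.89)² = 2 × 48.45 = 96.90
Round up: n = 97 per group.
Total across both groups: 2 × 97 = 194.

194 total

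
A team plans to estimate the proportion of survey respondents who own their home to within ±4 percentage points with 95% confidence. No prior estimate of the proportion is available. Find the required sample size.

For a proportion with margin E = 0.04 at 95% confidence, z = 1.960.
With no prior estimate, use p = 0.5, which maximizes p(1−p) at 0.25.
n = 0.25 × (z/E)² = 0.25 × (1.960/0.04)² = 600.25
Round up: n = 601.

601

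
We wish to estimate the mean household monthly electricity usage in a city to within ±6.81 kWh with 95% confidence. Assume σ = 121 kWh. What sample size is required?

1213

For a mean, the margin of error is E = z·σ/√n, so n = (zσ/E)².
At 95% confidence, z = 1.960.
n = (1.960 × 121 / 6.81)² = 1212.80
Round up: n = 1213.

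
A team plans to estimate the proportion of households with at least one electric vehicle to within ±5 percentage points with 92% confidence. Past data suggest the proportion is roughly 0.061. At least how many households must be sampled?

71

For a proportion with margin E = 0.05 at 92% confidence, z = 1.751.
n = p̂(1−p̂)(z/E)² = 0.061 × 0.939 × (1.751/0.05)² = 70.25
Round up: n = 71.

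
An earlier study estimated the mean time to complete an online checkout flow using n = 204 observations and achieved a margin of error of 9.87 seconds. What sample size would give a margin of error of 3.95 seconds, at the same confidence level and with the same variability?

Margin of error scales as 1/√n, so n₂ = n₁·(E₁/E₂)².
n₂ = 204 × (9.87/3.95)² = 204 × 6.244 = 1273.78
Round up: n₂ = 1274.

1274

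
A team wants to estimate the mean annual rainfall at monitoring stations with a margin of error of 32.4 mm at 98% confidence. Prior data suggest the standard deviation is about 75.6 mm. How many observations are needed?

n = 30

For a mean, the margin of error is E = z·σ/√n, so n = (zσ/E)².
At 98% confidence, z = 2.326.
n = (2.326 × 75.6 / 32.4)² = 29.46
Round up: n = 30.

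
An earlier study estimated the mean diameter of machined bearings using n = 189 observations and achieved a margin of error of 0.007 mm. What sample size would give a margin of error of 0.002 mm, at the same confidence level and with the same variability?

2316

Margin of error scales as 1/√n, so n₂ = n₁·(E₁/E₂)².
n₂ = 189 × (0.007/0.002)² = 189 × 12.25 = 2315.25
Round up: n₂ = 2316.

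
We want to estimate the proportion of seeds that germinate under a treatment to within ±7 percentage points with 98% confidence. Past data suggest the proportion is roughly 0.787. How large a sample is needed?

n = 186

For a proportion with margin E = 0.07 at 98% confidence, z = 2.326.
n = p̂(1−p̂)(z/E)² = 0.787 × 0.213 × (2.326/0.07)² = 185.09
Round up: n = 186.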